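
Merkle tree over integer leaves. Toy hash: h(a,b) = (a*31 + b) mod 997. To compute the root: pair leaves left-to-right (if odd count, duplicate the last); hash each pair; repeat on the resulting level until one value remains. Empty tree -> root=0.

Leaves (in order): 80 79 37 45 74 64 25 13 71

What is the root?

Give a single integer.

Answer: 407

Derivation:
L0: [80, 79, 37, 45, 74, 64, 25, 13, 71]
L1: h(80,79)=(80*31+79)%997=565 h(37,45)=(37*31+45)%997=195 h(74,64)=(74*31+64)%997=364 h(25,13)=(25*31+13)%997=788 h(71,71)=(71*31+71)%997=278 -> [565, 195, 364, 788, 278]
L2: h(565,195)=(565*31+195)%997=761 h(364,788)=(364*31+788)%997=108 h(278,278)=(278*31+278)%997=920 -> [761, 108, 920]
L3: h(761,108)=(761*31+108)%997=768 h(920,920)=(920*31+920)%997=527 -> [768, 527]
L4: h(768,527)=(768*31+527)%997=407 -> [407]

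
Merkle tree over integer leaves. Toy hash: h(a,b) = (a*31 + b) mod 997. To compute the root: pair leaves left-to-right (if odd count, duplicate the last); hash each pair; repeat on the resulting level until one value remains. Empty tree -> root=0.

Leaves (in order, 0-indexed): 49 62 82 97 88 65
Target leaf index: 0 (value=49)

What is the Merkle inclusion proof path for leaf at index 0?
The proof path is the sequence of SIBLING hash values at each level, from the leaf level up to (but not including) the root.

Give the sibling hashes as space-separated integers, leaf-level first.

Answer: 62 645 643

Derivation:
L0 (leaves): [49, 62, 82, 97, 88, 65], target index=0
L1: h(49,62)=(49*31+62)%997=584 [pair 0] h(82,97)=(82*31+97)%997=645 [pair 1] h(88,65)=(88*31+65)%997=799 [pair 2] -> [584, 645, 799]
  Sibling for proof at L0: 62
L2: h(584,645)=(584*31+645)%997=803 [pair 0] h(799,799)=(799*31+799)%997=643 [pair 1] -> [803, 643]
  Sibling for proof at L1: 645
L3: h(803,643)=(803*31+643)%997=611 [pair 0] -> [611]
  Sibling for proof at L2: 643
Root: 611
Proof path (sibling hashes from leaf to root): [62, 645, 643]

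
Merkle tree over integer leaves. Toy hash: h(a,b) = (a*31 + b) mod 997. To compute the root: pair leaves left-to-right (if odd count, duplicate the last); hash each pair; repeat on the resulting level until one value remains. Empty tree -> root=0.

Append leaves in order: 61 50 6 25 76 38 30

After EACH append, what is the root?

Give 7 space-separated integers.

Answer: 61 944 543 562 531 312 872

Derivation:
After append 61 (leaves=[61]):
  L0: [61]
  root=61
After append 50 (leaves=[61, 50]):
  L0: [61, 50]
  L1: h(61,50)=(61*31+50)%997=944 -> [944]
  root=944
After append 6 (leaves=[61, 50, 6]):
  L0: [61, 50, 6]
  L1: h(61,50)=(61*31+50)%997=944 h(6,6)=(6*31+6)%997=192 -> [944, 192]
  L2: h(944,192)=(944*31+192)%997=543 -> [543]
  root=543
After append 25 (leaves=[61, 50, 6, 25]):
  L0: [61, 50, 6, 25]
  L1: h(61,50)=(61*31+50)%997=944 h(6,25)=(6*31+25)%997=211 -> [944, 211]
  L2: h(944,211)=(944*31+211)%997=562 -> [562]
  root=562
After append 76 (leaves=[61, 50, 6, 25, 76]):
  L0: [61, 50, 6, 25, 76]
  L1: h(61,50)=(61*31+50)%997=944 h(6,25)=(6*31+25)%997=211 h(76,76)=(76*31+76)%997=438 -> [944, 211, 438]
  L2: h(944,211)=(944*31+211)%997=562 h(438,438)=(438*31+438)%997=58 -> [562, 58]
  L3: h(562,58)=(562*31+58)%997=531 -> [531]
  root=531
After append 38 (leaves=[61, 50, 6, 25, 76, 38]):
  L0: [61, 50, 6, 25, 76, 38]
  L1: h(61,50)=(61*31+50)%997=944 h(6,25)=(6*31+25)%997=211 h(76,38)=(76*31+38)%997=400 -> [944, 211, 400]
  L2: h(944,211)=(944*31+211)%997=562 h(400,400)=(400*31+400)%997=836 -> [562, 836]
  L3: h(562,836)=(562*31+836)%997=312 -> [312]
  root=312
After append 30 (leaves=[61, 50, 6, 25, 76, 38, 30]):
  L0: [61, 50, 6, 25, 76, 38, 30]
  L1: h(61,50)=(61*31+50)%997=944 h(6,25)=(6*31+25)%997=211 h(76,38)=(76*31+38)%997=400 h(30,30)=(30*31+30)%997=960 -> [944, 211, 400, 960]
  L2: h(944,211)=(944*31+211)%997=562 h(400,960)=(400*31+960)%997=399 -> [562, 399]
  L3: h(562,399)=(562*31+399)%997=872 -> [872]
  root=872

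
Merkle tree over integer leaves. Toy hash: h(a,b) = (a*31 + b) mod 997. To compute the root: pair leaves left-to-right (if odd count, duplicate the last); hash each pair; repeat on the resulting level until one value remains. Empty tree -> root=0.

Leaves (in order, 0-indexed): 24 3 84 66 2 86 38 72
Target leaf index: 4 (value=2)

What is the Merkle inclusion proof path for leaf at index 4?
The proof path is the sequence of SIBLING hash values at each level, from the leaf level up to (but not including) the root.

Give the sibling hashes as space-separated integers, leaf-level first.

Answer: 86 253 902

Derivation:
L0 (leaves): [24, 3, 84, 66, 2, 86, 38, 72], target index=4
L1: h(24,3)=(24*31+3)%997=747 [pair 0] h(84,66)=(84*31+66)%997=676 [pair 1] h(2,86)=(2*31+86)%997=148 [pair 2] h(38,72)=(38*31+72)%997=253 [pair 3] -> [747, 676, 148, 253]
  Sibling for proof at L0: 86
L2: h(747,676)=(747*31+676)%997=902 [pair 0] h(148,253)=(148*31+253)%997=853 [pair 1] -> [902, 853]
  Sibling for proof at L1: 253
L3: h(902,853)=(902*31+853)%997=899 [pair 0] -> [899]
  Sibling for proof at L2: 902
Root: 899
Proof path (sibling hashes from leaf to root): [86, 253, 902]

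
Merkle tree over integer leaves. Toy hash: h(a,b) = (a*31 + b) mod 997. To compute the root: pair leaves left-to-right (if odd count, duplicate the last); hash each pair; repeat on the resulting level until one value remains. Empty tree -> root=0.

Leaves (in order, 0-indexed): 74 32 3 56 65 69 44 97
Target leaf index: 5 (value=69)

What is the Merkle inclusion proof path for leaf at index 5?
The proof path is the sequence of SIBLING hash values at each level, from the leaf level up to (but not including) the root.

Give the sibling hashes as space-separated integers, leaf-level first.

Answer: 65 464 471

Derivation:
L0 (leaves): [74, 32, 3, 56, 65, 69, 44, 97], target index=5
L1: h(74,32)=(74*31+32)%997=332 [pair 0] h(3,56)=(3*31+56)%997=149 [pair 1] h(65,69)=(65*31+69)%997=90 [pair 2] h(44,97)=(44*31+97)%997=464 [pair 3] -> [332, 149, 90, 464]
  Sibling for proof at L0: 65
L2: h(332,149)=(332*31+149)%997=471 [pair 0] h(90,464)=(90*31+464)%997=263 [pair 1] -> [471, 263]
  Sibling for proof at L1: 464
L3: h(471,263)=(471*31+263)%997=906 [pair 0] -> [906]
  Sibling for proof at L2: 471
Root: 906
Proof path (sibling hashes from leaf to root): [65, 464, 471]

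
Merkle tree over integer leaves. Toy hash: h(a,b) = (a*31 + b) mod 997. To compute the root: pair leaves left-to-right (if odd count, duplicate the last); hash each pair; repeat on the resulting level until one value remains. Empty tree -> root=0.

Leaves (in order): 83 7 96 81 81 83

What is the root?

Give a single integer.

Answer: 150

Derivation:
L0: [83, 7, 96, 81, 81, 83]
L1: h(83,7)=(83*31+7)%997=586 h(96,81)=(96*31+81)%997=66 h(81,83)=(81*31+83)%997=600 -> [586, 66, 600]
L2: h(586,66)=(586*31+66)%997=286 h(600,600)=(600*31+600)%997=257 -> [286, 257]
L3: h(286,257)=(286*31+257)%997=150 -> [150]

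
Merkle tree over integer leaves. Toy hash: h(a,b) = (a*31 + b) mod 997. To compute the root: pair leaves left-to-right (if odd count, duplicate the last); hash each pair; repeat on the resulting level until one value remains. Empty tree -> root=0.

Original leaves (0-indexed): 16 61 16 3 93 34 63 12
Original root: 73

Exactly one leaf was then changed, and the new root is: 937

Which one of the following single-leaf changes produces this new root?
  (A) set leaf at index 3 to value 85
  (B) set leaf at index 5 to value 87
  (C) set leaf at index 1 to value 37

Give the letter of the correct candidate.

Answer: C

Derivation:
Original leaves: [16, 61, 16, 3, 93, 34, 63, 12]
Target new root: 937
Try each candidate change and compute the resulting root:
Candidate A: set leaf[3] = 85 -> leaves = [16, 61, 16, 85, 93, 34, 63, 12]
  L0: [16, 61, 16, 85, 93, 34, 63, 12]
  L1: h(16,61)=(16*31+61)%997=557 h(16,85)=(16*31+85)%997=581 h(93,34)=(93*31+34)%997=923 h(63,12)=(63*31+12)%997=968 -> [557, 581, 923, 968]
  L2: h(557,581)=(557*31+581)%997=899 h(923,968)=(923*31+968)%997=668 -> [899, 668]
  L3: h(899,668)=(899*31+668)%997=621 -> [621]
  root = 621 != target 937
Candidate B: set leaf[5] = 87 -> leaves = [16, 61, 16, 3, 93, 87, 63, 12]
  L0: [16, 61, 16, 3, 93, 87, 63, 12]
  L1: h(16,61)=(16*31+61)%997=557 h(16,3)=(16*31+3)%997=499 h(93,87)=(93*31+87)%997=976 h(63,12)=(63*31+12)%997=968 -> [557, 499, 976, 968]
  L2: h(557,499)=(557*31+499)%997=817 h(976,968)=(976*31+968)%997=317 -> [817, 317]
  L3: h(817,317)=(817*31+317)%997=719 -> [719]
  root = 719 != target 937
Candidate C: set leaf[1] = 37 -> leaves = [16, 37, 16, 3, 93, 34, 63, 12]
  L0: [16, 37, 16, 3, 93, 34, 63, 12]
  L1: h(16,37)=(16*31+37)%997=533 h(16,3)=(16*31+3)%997=499 h(93,34)=(93*31+34)%997=923 h(63,12)=(63*31+12)%997=968 -> [533, 499, 923, 968]
  L2: h(533,499)=(533*31+499)%997=73 h(923,968)=(923*31+968)%997=668 -> [73, 668]
  L3: h(73,668)=(73*31+668)%997=937 -> [937]
  root = 937 == target 937  ** MATCH **
Candidate C produces the target root.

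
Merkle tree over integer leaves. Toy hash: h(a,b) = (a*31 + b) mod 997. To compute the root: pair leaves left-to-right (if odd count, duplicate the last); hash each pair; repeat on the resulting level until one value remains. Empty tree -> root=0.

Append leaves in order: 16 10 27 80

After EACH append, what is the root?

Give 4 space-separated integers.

Answer: 16 506 598 651

Derivation:
After append 16 (leaves=[16]):
  L0: [16]
  root=16
After append 10 (leaves=[16, 10]):
  L0: [16, 10]
  L1: h(16,10)=(16*31+10)%997=506 -> [506]
  root=506
After append 27 (leaves=[16, 10, 27]):
  L0: [16, 10, 27]
  L1: h(16,10)=(16*31+10)%997=506 h(27,27)=(27*31+27)%997=864 -> [506, 864]
  L2: h(506,864)=(506*31+864)%997=598 -> [598]
  root=598
After append 80 (leaves=[16, 10, 27, 80]):
  L0: [16, 10, 27, 80]
  L1: h(16,10)=(16*31+10)%997=506 h(27,80)=(27*31+80)%997=917 -> [506, 917]
  L2: h(506,917)=(506*31+917)%997=651 -> [651]
  root=651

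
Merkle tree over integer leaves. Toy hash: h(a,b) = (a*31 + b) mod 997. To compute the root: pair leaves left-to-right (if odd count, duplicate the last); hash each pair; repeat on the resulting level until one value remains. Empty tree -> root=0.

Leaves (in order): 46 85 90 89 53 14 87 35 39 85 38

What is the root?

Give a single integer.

Answer: 348

Derivation:
L0: [46, 85, 90, 89, 53, 14, 87, 35, 39, 85, 38]
L1: h(46,85)=(46*31+85)%997=514 h(90,89)=(90*31+89)%997=885 h(53,14)=(53*31+14)%997=660 h(87,35)=(87*31+35)%997=738 h(39,85)=(39*31+85)%997=297 h(38,38)=(38*31+38)%997=219 -> [514, 885, 660, 738, 297, 219]
L2: h(514,885)=(514*31+885)%997=867 h(660,738)=(660*31+738)%997=261 h(297,219)=(297*31+219)%997=453 -> [867, 261, 453]
L3: h(867,261)=(867*31+261)%997=219 h(453,453)=(453*31+453)%997=538 -> [219, 538]
L4: h(219,538)=(219*31+538)%997=348 -> [348]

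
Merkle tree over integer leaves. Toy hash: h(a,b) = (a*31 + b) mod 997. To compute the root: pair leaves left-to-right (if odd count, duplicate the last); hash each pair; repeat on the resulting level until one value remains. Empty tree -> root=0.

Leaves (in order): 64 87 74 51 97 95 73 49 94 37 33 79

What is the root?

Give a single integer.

L0: [64, 87, 74, 51, 97, 95, 73, 49, 94, 37, 33, 79]
L1: h(64,87)=(64*31+87)%997=77 h(74,51)=(74*31+51)%997=351 h(97,95)=(97*31+95)%997=111 h(73,49)=(73*31+49)%997=318 h(94,37)=(94*31+37)%997=957 h(33,79)=(33*31+79)%997=105 -> [77, 351, 111, 318, 957, 105]
L2: h(77,351)=(77*31+351)%997=744 h(111,318)=(111*31+318)%997=768 h(957,105)=(957*31+105)%997=859 -> [744, 768, 859]
L3: h(744,768)=(744*31+768)%997=901 h(859,859)=(859*31+859)%997=569 -> [901, 569]
L4: h(901,569)=(901*31+569)%997=584 -> [584]

Answer: 584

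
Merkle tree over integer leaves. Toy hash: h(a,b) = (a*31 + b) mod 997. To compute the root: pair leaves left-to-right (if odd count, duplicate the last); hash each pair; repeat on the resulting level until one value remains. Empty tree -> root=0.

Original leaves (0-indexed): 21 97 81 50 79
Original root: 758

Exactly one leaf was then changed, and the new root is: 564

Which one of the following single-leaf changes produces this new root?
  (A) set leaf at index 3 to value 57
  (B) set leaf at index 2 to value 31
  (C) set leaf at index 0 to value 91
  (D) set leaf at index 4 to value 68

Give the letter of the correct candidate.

Answer: B

Derivation:
Original leaves: [21, 97, 81, 50, 79]
Target new root: 564
Try each candidate change and compute the resulting root:
Candidate A: set leaf[3] = 57 -> leaves = [21, 97, 81, 57, 79]
  L0: [21, 97, 81, 57, 79]
  L1: h(21,97)=(21*31+97)%997=748 h(81,57)=(81*31+57)%997=574 h(79,79)=(79*31+79)%997=534 -> [748, 574, 534]
  L2: h(748,574)=(748*31+574)%997=831 h(534,534)=(534*31+534)%997=139 -> [831, 139]
  L3: h(831,139)=(831*31+139)%997=975 -> [975]
  root = 975 != target 564
Candidate B: set leaf[2] = 31 -> leaves = [21, 97, 31, 50, 79]
  L0: [21, 97, 31, 50, 79]
  L1: h(21,97)=(21*31+97)%997=748 h(31,50)=(31*31+50)%997=14 h(79,79)=(79*31+79)%997=534 -> [748, 14, 534]
  L2: h(748,14)=(748*31+14)%997=271 h(534,534)=(534*31+534)%997=139 -> [271, 139]
  L3: h(271,139)=(271*31+139)%997=564 -> [564]
  root = 564 == target 564  ** MATCH **
Candidate C: set leaf[0] = 91 -> leaves = [91, 97, 81, 50, 79]
  L0: [91, 97, 81, 50, 79]
  L1: h(91,97)=(91*31+97)%997=924 h(81,50)=(81*31+50)%997=567 h(79,79)=(79*31+79)%997=534 -> [924, 567, 534]
  L2: h(924,567)=(924*31+567)%997=298 h(534,534)=(534*31+534)%997=139 -> [298, 139]
  L3: h(298,139)=(298*31+139)%997=404 -> [404]
  root = 404 != target 564
Candidate D: set leaf[4] = 68 -> leaves = [21, 97, 81, 50, 68]
  L0: [21, 97, 81, 50, 68]
  L1: h(21,97)=(21*31+97)%997=748 h(81,50)=(81*31+50)%997=567 h(68,68)=(68*31+68)%997=182 -> [748, 567, 182]
  L2: h(748,567)=(748*31+567)%997=824 h(182,182)=(182*31+182)%997=839 -> [824, 839]
  L3: h(824,839)=(824*31+839)%997=461 -> [461]
  root = 461 != target 564
Candidate B produces the target root.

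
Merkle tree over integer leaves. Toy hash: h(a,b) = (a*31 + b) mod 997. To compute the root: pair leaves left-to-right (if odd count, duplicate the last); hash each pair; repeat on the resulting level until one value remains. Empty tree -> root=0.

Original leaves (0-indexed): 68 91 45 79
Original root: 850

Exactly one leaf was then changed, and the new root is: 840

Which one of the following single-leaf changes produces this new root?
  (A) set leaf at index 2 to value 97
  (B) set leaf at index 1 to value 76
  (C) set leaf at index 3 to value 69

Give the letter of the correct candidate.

Answer: C

Derivation:
Original leaves: [68, 91, 45, 79]
Target new root: 840
Try each candidate change and compute the resulting root:
Candidate A: set leaf[2] = 97 -> leaves = [68, 91, 97, 79]
  L0: [68, 91, 97, 79]
  L1: h(68,91)=(68*31+91)%997=205 h(97,79)=(97*31+79)%997=95 -> [205, 95]
  L2: h(205,95)=(205*31+95)%997=468 -> [468]
  root = 468 != target 840
Candidate B: set leaf[1] = 76 -> leaves = [68, 76, 45, 79]
  L0: [68, 76, 45, 79]
  L1: h(68,76)=(68*31+76)%997=190 h(45,79)=(45*31+79)%997=477 -> [190, 477]
  L2: h(190,477)=(190*31+477)%997=385 -> [385]
  root = 385 != target 840
Candidate C: set leaf[3] = 69 -> leaves = [68, 91, 45, 69]
  L0: [68, 91, 45, 69]
  L1: h(68,91)=(68*31+91)%997=205 h(45,69)=(45*31+69)%997=467 -> [205, 467]
  L2: h(205,467)=(205*31+467)%997=840 -> [840]
  root = 840 == target 840  ** MATCH **
Candidate C produces the target root.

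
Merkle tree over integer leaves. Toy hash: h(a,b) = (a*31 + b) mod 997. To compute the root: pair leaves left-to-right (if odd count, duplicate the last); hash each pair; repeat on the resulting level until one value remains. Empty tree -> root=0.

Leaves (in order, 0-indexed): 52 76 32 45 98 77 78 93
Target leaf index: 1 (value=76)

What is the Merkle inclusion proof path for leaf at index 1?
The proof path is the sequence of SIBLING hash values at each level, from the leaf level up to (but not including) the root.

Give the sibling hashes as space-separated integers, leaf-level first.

Answer: 52 40 373

Derivation:
L0 (leaves): [52, 76, 32, 45, 98, 77, 78, 93], target index=1
L1: h(52,76)=(52*31+76)%997=691 [pair 0] h(32,45)=(32*31+45)%997=40 [pair 1] h(98,77)=(98*31+77)%997=124 [pair 2] h(78,93)=(78*31+93)%997=517 [pair 3] -> [691, 40, 124, 517]
  Sibling for proof at L0: 52
L2: h(691,40)=(691*31+40)%997=524 [pair 0] h(124,517)=(124*31+517)%997=373 [pair 1] -> [524, 373]
  Sibling for proof at L1: 40
L3: h(524,373)=(524*31+373)%997=665 [pair 0] -> [665]
  Sibling for proof at L2: 373
Root: 665
Proof path (sibling hashes from leaf to root): [52, 40, 373]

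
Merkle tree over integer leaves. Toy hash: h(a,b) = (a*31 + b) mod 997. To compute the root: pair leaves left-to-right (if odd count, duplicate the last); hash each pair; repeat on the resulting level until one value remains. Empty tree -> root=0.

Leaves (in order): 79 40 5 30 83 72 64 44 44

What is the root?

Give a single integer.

Answer: 916

Derivation:
L0: [79, 40, 5, 30, 83, 72, 64, 44, 44]
L1: h(79,40)=(79*31+40)%997=495 h(5,30)=(5*31+30)%997=185 h(83,72)=(83*31+72)%997=651 h(64,44)=(64*31+44)%997=34 h(44,44)=(44*31+44)%997=411 -> [495, 185, 651, 34, 411]
L2: h(495,185)=(495*31+185)%997=575 h(651,34)=(651*31+34)%997=275 h(411,411)=(411*31+411)%997=191 -> [575, 275, 191]
L3: h(575,275)=(575*31+275)%997=154 h(191,191)=(191*31+191)%997=130 -> [154, 130]
L4: h(154,130)=(154*31+130)%997=916 -> [916]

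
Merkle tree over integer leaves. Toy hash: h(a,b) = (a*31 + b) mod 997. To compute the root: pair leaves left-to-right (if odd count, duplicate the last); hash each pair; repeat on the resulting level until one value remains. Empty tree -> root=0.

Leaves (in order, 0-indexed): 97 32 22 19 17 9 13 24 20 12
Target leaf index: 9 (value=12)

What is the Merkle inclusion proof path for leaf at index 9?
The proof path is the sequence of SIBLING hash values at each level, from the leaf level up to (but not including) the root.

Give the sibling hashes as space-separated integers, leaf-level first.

L0 (leaves): [97, 32, 22, 19, 17, 9, 13, 24, 20, 12], target index=9
L1: h(97,32)=(97*31+32)%997=48 [pair 0] h(22,19)=(22*31+19)%997=701 [pair 1] h(17,9)=(17*31+9)%997=536 [pair 2] h(13,24)=(13*31+24)%997=427 [pair 3] h(20,12)=(20*31+12)%997=632 [pair 4] -> [48, 701, 536, 427, 632]
  Sibling for proof at L0: 20
L2: h(48,701)=(48*31+701)%997=195 [pair 0] h(536,427)=(536*31+427)%997=94 [pair 1] h(632,632)=(632*31+632)%997=284 [pair 2] -> [195, 94, 284]
  Sibling for proof at L1: 632
L3: h(195,94)=(195*31+94)%997=157 [pair 0] h(284,284)=(284*31+284)%997=115 [pair 1] -> [157, 115]
  Sibling for proof at L2: 284
L4: h(157,115)=(157*31+115)%997=994 [pair 0] -> [994]
  Sibling for proof at L3: 157
Root: 994
Proof path (sibling hashes from leaf to root): [20, 632, 284, 157]

Answer: 20 632 284 157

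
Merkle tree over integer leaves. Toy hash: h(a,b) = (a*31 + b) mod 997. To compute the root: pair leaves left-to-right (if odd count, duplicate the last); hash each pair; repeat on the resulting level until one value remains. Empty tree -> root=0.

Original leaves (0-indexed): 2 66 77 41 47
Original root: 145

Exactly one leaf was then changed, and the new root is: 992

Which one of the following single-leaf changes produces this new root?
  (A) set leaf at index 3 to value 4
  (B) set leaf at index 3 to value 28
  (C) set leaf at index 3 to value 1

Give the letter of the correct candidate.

Original leaves: [2, 66, 77, 41, 47]
Target new root: 992
Try each candidate change and compute the resulting root:
Candidate A: set leaf[3] = 4 -> leaves = [2, 66, 77, 4, 47]
  L0: [2, 66, 77, 4, 47]
  L1: h(2,66)=(2*31+66)%997=128 h(77,4)=(77*31+4)%997=397 h(47,47)=(47*31+47)%997=507 -> [128, 397, 507]
  L2: h(128,397)=(128*31+397)%997=377 h(507,507)=(507*31+507)%997=272 -> [377, 272]
  L3: h(377,272)=(377*31+272)%997=992 -> [992]
  root = 992 == target 992  ** MATCH **
Candidate B: set leaf[3] = 28 -> leaves = [2, 66, 77, 28, 47]
  L0: [2, 66, 77, 28, 47]
  L1: h(2,66)=(2*31+66)%997=128 h(77,28)=(77*31+28)%997=421 h(47,47)=(47*31+47)%997=507 -> [128, 421, 507]
  L2: h(128,421)=(128*31+421)%997=401 h(507,507)=(507*31+507)%997=272 -> [401, 272]
  L3: h(401,272)=(401*31+272)%997=739 -> [739]
  root = 739 != target 992
Candidate C: set leaf[3] = 1 -> leaves = [2, 66, 77, 1, 47]
  L0: [2, 66, 77, 1, 47]
  L1: h(2,66)=(2*31+66)%997=128 h(77,1)=(77*31+1)%997=394 h(47,47)=(47*31+47)%997=507 -> [128, 394, 507]
  L2: h(128,394)=(128*31+394)%997=374 h(507,507)=(507*31+507)%997=272 -> [374, 272]
  L3: h(374,272)=(374*31+272)%997=899 -> [899]
  root = 899 != target 992
Candidate A produces the target root.

Answer: A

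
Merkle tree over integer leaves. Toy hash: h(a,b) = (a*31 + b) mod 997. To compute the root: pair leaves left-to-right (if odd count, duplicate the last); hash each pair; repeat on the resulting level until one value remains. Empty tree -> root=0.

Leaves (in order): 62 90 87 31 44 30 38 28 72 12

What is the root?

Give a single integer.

Answer: 281

Derivation:
L0: [62, 90, 87, 31, 44, 30, 38, 28, 72, 12]
L1: h(62,90)=(62*31+90)%997=18 h(87,31)=(87*31+31)%997=734 h(44,30)=(44*31+30)%997=397 h(38,28)=(38*31+28)%997=209 h(72,12)=(72*31+12)%997=250 -> [18, 734, 397, 209, 250]
L2: h(18,734)=(18*31+734)%997=295 h(397,209)=(397*31+209)%997=552 h(250,250)=(250*31+250)%997=24 -> [295, 552, 24]
L3: h(295,552)=(295*31+552)%997=724 h(24,24)=(24*31+24)%997=768 -> [724, 768]
L4: h(724,768)=(724*31+768)%997=281 -> [281]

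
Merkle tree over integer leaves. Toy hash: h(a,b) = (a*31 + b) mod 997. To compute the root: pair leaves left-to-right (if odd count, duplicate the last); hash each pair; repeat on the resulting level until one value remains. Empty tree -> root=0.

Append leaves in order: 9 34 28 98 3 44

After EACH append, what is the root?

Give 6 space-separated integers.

After append 9 (leaves=[9]):
  L0: [9]
  root=9
After append 34 (leaves=[9, 34]):
  L0: [9, 34]
  L1: h(9,34)=(9*31+34)%997=313 -> [313]
  root=313
After append 28 (leaves=[9, 34, 28]):
  L0: [9, 34, 28]
  L1: h(9,34)=(9*31+34)%997=313 h(28,28)=(28*31+28)%997=896 -> [313, 896]
  L2: h(313,896)=(313*31+896)%997=629 -> [629]
  root=629
After append 98 (leaves=[9, 34, 28, 98]):
  L0: [9, 34, 28, 98]
  L1: h(9,34)=(9*31+34)%997=313 h(28,98)=(28*31+98)%997=966 -> [313, 966]
  L2: h(313,966)=(313*31+966)%997=699 -> [699]
  root=699
After append 3 (leaves=[9, 34, 28, 98, 3]):
  L0: [9, 34, 28, 98, 3]
  L1: h(9,34)=(9*31+34)%997=313 h(28,98)=(28*31+98)%997=966 h(3,3)=(3*31+3)%997=96 -> [313, 966, 96]
  L2: h(313,966)=(313*31+966)%997=699 h(96,96)=(96*31+96)%997=81 -> [699, 81]
  L3: h(699,81)=(699*31+81)%997=813 -> [813]
  root=813
After append 44 (leaves=[9, 34, 28, 98, 3, 44]):
  L0: [9, 34, 28, 98, 3, 44]
  L1: h(9,34)=(9*31+34)%997=313 h(28,98)=(28*31+98)%997=966 h(3,44)=(3*31+44)%997=137 -> [313, 966, 137]
  L2: h(313,966)=(313*31+966)%997=699 h(137,137)=(137*31+137)%997=396 -> [699, 396]
  L3: h(699,396)=(699*31+396)%997=131 -> [131]
  root=131

Answer: 9 313 629 699 813 131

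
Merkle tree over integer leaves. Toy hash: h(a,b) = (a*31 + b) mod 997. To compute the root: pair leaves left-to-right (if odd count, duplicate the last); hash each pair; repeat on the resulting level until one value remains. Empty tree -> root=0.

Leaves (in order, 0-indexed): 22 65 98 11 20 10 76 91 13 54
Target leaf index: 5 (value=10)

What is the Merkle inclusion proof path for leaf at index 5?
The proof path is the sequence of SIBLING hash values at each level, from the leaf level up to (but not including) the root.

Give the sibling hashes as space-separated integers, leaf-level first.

Answer: 20 453 284 375

Derivation:
L0 (leaves): [22, 65, 98, 11, 20, 10, 76, 91, 13, 54], target index=5
L1: h(22,65)=(22*31+65)%997=747 [pair 0] h(98,11)=(98*31+11)%997=58 [pair 1] h(20,10)=(20*31+10)%997=630 [pair 2] h(76,91)=(76*31+91)%997=453 [pair 3] h(13,54)=(13*31+54)%997=457 [pair 4] -> [747, 58, 630, 453, 457]
  Sibling for proof at L0: 20
L2: h(747,58)=(747*31+58)%997=284 [pair 0] h(630,453)=(630*31+453)%997=43 [pair 1] h(457,457)=(457*31+457)%997=666 [pair 2] -> [284, 43, 666]
  Sibling for proof at L1: 453
L3: h(284,43)=(284*31+43)%997=871 [pair 0] h(666,666)=(666*31+666)%997=375 [pair 1] -> [871, 375]
  Sibling for proof at L2: 284
L4: h(871,375)=(871*31+375)%997=457 [pair 0] -> [457]
  Sibling for proof at L3: 375
Root: 457
Proof path (sibling hashes from leaf to root): [20, 453, 284, 375]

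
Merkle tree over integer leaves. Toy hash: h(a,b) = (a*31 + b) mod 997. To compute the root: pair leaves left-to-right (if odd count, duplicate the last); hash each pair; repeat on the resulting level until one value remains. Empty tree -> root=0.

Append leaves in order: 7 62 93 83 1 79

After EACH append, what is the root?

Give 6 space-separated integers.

After append 7 (leaves=[7]):
  L0: [7]
  root=7
After append 62 (leaves=[7, 62]):
  L0: [7, 62]
  L1: h(7,62)=(7*31+62)%997=279 -> [279]
  root=279
After append 93 (leaves=[7, 62, 93]):
  L0: [7, 62, 93]
  L1: h(7,62)=(7*31+62)%997=279 h(93,93)=(93*31+93)%997=982 -> [279, 982]
  L2: h(279,982)=(279*31+982)%997=658 -> [658]
  root=658
After append 83 (leaves=[7, 62, 93, 83]):
  L0: [7, 62, 93, 83]
  L1: h(7,62)=(7*31+62)%997=279 h(93,83)=(93*31+83)%997=972 -> [279, 972]
  L2: h(279,972)=(279*31+972)%997=648 -> [648]
  root=648
After append 1 (leaves=[7, 62, 93, 83, 1]):
  L0: [7, 62, 93, 83, 1]
  L1: h(7,62)=(7*31+62)%997=279 h(93,83)=(93*31+83)%997=972 h(1,1)=(1*31+1)%997=32 -> [279, 972, 32]
  L2: h(279,972)=(279*31+972)%997=648 h(32,32)=(32*31+32)%997=27 -> [648, 27]
  L3: h(648,27)=(648*31+27)%997=175 -> [175]
  root=175
After append 79 (leaves=[7, 62, 93, 83, 1, 79]):
  L0: [7, 62, 93, 83, 1, 79]
  L1: h(7,62)=(7*31+62)%997=279 h(93,83)=(93*31+83)%997=972 h(1,79)=(1*31+79)%997=110 -> [279, 972, 110]
  L2: h(279,972)=(279*31+972)%997=648 h(110,110)=(110*31+110)%997=529 -> [648, 529]
  L3: h(648,529)=(648*31+529)%997=677 -> [677]
  root=677

Answer: 7 279 658 648 175 677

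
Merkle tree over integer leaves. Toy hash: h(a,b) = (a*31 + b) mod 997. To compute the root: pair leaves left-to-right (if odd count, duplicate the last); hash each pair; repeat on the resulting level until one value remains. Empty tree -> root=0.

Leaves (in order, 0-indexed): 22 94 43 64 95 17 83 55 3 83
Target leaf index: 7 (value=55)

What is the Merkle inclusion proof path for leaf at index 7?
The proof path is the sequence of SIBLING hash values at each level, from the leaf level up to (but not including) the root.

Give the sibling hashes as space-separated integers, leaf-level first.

L0 (leaves): [22, 94, 43, 64, 95, 17, 83, 55, 3, 83], target index=7
L1: h(22,94)=(22*31+94)%997=776 [pair 0] h(43,64)=(43*31+64)%997=400 [pair 1] h(95,17)=(95*31+17)%997=968 [pair 2] h(83,55)=(83*31+55)%997=634 [pair 3] h(3,83)=(3*31+83)%997=176 [pair 4] -> [776, 400, 968, 634, 176]
  Sibling for proof at L0: 83
L2: h(776,400)=(776*31+400)%997=528 [pair 0] h(968,634)=(968*31+634)%997=732 [pair 1] h(176,176)=(176*31+176)%997=647 [pair 2] -> [528, 732, 647]
  Sibling for proof at L1: 968
L3: h(528,732)=(528*31+732)%997=151 [pair 0] h(647,647)=(647*31+647)%997=764 [pair 1] -> [151, 764]
  Sibling for proof at L2: 528
L4: h(151,764)=(151*31+764)%997=460 [pair 0] -> [460]
  Sibling for proof at L3: 764
Root: 460
Proof path (sibling hashes from leaf to root): [83, 968, 528, 764]

Answer: 83 968 528 764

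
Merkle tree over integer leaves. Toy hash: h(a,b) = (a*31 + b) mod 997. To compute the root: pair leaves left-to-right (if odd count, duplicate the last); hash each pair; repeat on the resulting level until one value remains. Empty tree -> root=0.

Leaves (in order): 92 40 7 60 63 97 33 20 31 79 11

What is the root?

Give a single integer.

L0: [92, 40, 7, 60, 63, 97, 33, 20, 31, 79, 11]
L1: h(92,40)=(92*31+40)%997=898 h(7,60)=(7*31+60)%997=277 h(63,97)=(63*31+97)%997=56 h(33,20)=(33*31+20)%997=46 h(31,79)=(31*31+79)%997=43 h(11,11)=(11*31+11)%997=352 -> [898, 277, 56, 46, 43, 352]
L2: h(898,277)=(898*31+277)%997=199 h(56,46)=(56*31+46)%997=785 h(43,352)=(43*31+352)%997=688 -> [199, 785, 688]
L3: h(199,785)=(199*31+785)%997=972 h(688,688)=(688*31+688)%997=82 -> [972, 82]
L4: h(972,82)=(972*31+82)%997=304 -> [304]

Answer: 304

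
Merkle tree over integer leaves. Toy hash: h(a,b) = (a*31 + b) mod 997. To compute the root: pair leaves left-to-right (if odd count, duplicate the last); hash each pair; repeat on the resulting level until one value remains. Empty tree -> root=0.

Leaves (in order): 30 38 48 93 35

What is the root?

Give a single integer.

L0: [30, 38, 48, 93, 35]
L1: h(30,38)=(30*31+38)%997=968 h(48,93)=(48*31+93)%997=584 h(35,35)=(35*31+35)%997=123 -> [968, 584, 123]
L2: h(968,584)=(968*31+584)%997=682 h(123,123)=(123*31+123)%997=945 -> [682, 945]
L3: h(682,945)=(682*31+945)%997=153 -> [153]

Answer: 153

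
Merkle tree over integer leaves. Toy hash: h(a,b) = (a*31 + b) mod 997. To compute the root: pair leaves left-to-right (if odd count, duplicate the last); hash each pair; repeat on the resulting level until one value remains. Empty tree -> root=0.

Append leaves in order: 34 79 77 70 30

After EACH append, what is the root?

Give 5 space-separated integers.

After append 34 (leaves=[34]):
  L0: [34]
  root=34
After append 79 (leaves=[34, 79]):
  L0: [34, 79]
  L1: h(34,79)=(34*31+79)%997=136 -> [136]
  root=136
After append 77 (leaves=[34, 79, 77]):
  L0: [34, 79, 77]
  L1: h(34,79)=(34*31+79)%997=136 h(77,77)=(77*31+77)%997=470 -> [136, 470]
  L2: h(136,470)=(136*31+470)%997=698 -> [698]
  root=698
After append 70 (leaves=[34, 79, 77, 70]):
  L0: [34, 79, 77, 70]
  L1: h(34,79)=(34*31+79)%997=136 h(77,70)=(77*31+70)%997=463 -> [136, 463]
  L2: h(136,463)=(136*31+463)%997=691 -> [691]
  root=691
After append 30 (leaves=[34, 79, 77, 70, 30]):
  L0: [34, 79, 77, 70, 30]
  L1: h(34,79)=(34*31+79)%997=136 h(77,70)=(77*31+70)%997=463 h(30,30)=(30*31+30)%997=960 -> [136, 463, 960]
  L2: h(136,463)=(136*31+463)%997=691 h(960,960)=(960*31+960)%997=810 -> [691, 810]
  L3: h(691,810)=(691*31+810)%997=297 -> [297]
  root=297

Answer: 34 136 698 691 297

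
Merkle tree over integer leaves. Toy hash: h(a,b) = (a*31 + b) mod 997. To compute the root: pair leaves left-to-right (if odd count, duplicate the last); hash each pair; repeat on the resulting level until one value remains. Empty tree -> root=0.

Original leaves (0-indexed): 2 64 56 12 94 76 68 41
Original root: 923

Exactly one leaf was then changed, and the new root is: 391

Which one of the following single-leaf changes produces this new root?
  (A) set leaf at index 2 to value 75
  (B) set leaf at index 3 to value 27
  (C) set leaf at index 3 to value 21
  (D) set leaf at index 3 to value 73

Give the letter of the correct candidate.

Original leaves: [2, 64, 56, 12, 94, 76, 68, 41]
Target new root: 391
Try each candidate change and compute the resulting root:
Candidate A: set leaf[2] = 75 -> leaves = [2, 64, 75, 12, 94, 76, 68, 41]
  L0: [2, 64, 75, 12, 94, 76, 68, 41]
  L1: h(2,64)=(2*31+64)%997=126 h(75,12)=(75*31+12)%997=343 h(94,76)=(94*31+76)%997=996 h(68,41)=(68*31+41)%997=155 -> [126, 343, 996, 155]
  L2: h(126,343)=(126*31+343)%997=261 h(996,155)=(996*31+155)%997=124 -> [261, 124]
  L3: h(261,124)=(261*31+124)%997=239 -> [239]
  root = 239 != target 391
Candidate B: set leaf[3] = 27 -> leaves = [2, 64, 56, 27, 94, 76, 68, 41]
  L0: [2, 64, 56, 27, 94, 76, 68, 41]
  L1: h(2,64)=(2*31+64)%997=126 h(56,27)=(56*31+27)%997=766 h(94,76)=(94*31+76)%997=996 h(68,41)=(68*31+41)%997=155 -> [126, 766, 996, 155]
  L2: h(126,766)=(126*31+766)%997=684 h(996,155)=(996*31+155)%997=124 -> [684, 124]
  L3: h(684,124)=(684*31+124)%997=391 -> [391]
  root = 391 == target 391  ** MATCH **
Candidate C: set leaf[3] = 21 -> leaves = [2, 64, 56, 21, 94, 76, 68, 41]
  L0: [2, 64, 56, 21, 94, 76, 68, 41]
  L1: h(2,64)=(2*31+64)%997=126 h(56,21)=(56*31+21)%997=760 h(94,76)=(94*31+76)%997=996 h(68,41)=(68*31+41)%997=155 -> [126, 760, 996, 155]
  L2: h(126,760)=(126*31+760)%997=678 h(996,155)=(996*31+155)%997=124 -> [678, 124]
  L3: h(678,124)=(678*31+124)%997=205 -> [205]
  root = 205 != target 391
Candidate D: set leaf[3] = 73 -> leaves = [2, 64, 56, 73, 94, 76, 68, 41]
  L0: [2, 64, 56, 73, 94, 76, 68, 41]
  L1: h(2,64)=(2*31+64)%997=126 h(56,73)=(56*31+73)%997=812 h(94,76)=(94*31+76)%997=996 h(68,41)=(68*31+41)%997=155 -> [126, 812, 996, 155]
  L2: h(126,812)=(126*31+812)%997=730 h(996,155)=(996*31+155)%997=124 -> [730, 124]
  L3: h(730,124)=(730*31+124)%997=820 -> [820]
  root = 820 != target 391
Candidate B produces the target root.

Answer: B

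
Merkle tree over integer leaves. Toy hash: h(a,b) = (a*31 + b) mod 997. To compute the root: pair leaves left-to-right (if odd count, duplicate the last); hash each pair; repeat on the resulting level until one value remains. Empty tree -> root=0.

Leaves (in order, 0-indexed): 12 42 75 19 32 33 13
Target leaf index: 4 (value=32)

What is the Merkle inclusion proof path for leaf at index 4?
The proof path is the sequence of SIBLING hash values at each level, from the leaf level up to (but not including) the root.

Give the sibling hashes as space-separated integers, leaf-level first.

L0 (leaves): [12, 42, 75, 19, 32, 33, 13], target index=4
L1: h(12,42)=(12*31+42)%997=414 [pair 0] h(75,19)=(75*31+19)%997=350 [pair 1] h(32,33)=(32*31+33)%997=28 [pair 2] h(13,13)=(13*31+13)%997=416 [pair 3] -> [414, 350, 28, 416]
  Sibling for proof at L0: 33
L2: h(414,350)=(414*31+350)%997=223 [pair 0] h(28,416)=(28*31+416)%997=287 [pair 1] -> [223, 287]
  Sibling for proof at L1: 416
L3: h(223,287)=(223*31+287)%997=221 [pair 0] -> [221]
  Sibling for proof at L2: 223
Root: 221
Proof path (sibling hashes from leaf to root): [33, 416, 223]

Answer: 33 416 223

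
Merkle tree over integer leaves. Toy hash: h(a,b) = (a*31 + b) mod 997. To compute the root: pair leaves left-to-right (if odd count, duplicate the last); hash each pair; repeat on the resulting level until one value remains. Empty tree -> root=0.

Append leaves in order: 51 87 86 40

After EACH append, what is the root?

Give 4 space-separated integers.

After append 51 (leaves=[51]):
  L0: [51]
  root=51
After append 87 (leaves=[51, 87]):
  L0: [51, 87]
  L1: h(51,87)=(51*31+87)%997=671 -> [671]
  root=671
After append 86 (leaves=[51, 87, 86]):
  L0: [51, 87, 86]
  L1: h(51,87)=(51*31+87)%997=671 h(86,86)=(86*31+86)%997=758 -> [671, 758]
  L2: h(671,758)=(671*31+758)%997=622 -> [622]
  root=622
After append 40 (leaves=[51, 87, 86, 40]):
  L0: [51, 87, 86, 40]
  L1: h(51,87)=(51*31+87)%997=671 h(86,40)=(86*31+40)%997=712 -> [671, 712]
  L2: h(671,712)=(671*31+712)%997=576 -> [576]
  root=576

Answer: 51 671 622 576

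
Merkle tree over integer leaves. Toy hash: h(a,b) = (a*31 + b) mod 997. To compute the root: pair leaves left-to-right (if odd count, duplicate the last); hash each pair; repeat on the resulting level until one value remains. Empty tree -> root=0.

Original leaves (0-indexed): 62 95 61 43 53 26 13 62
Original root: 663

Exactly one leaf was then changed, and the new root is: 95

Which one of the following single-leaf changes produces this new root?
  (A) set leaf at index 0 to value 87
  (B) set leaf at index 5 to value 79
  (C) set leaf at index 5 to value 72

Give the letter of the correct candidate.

Original leaves: [62, 95, 61, 43, 53, 26, 13, 62]
Target new root: 95
Try each candidate change and compute the resulting root:
Candidate A: set leaf[0] = 87 -> leaves = [87, 95, 61, 43, 53, 26, 13, 62]
  L0: [87, 95, 61, 43, 53, 26, 13, 62]
  L1: h(87,95)=(87*31+95)%997=798 h(61,43)=(61*31+43)%997=937 h(53,26)=(53*31+26)%997=672 h(13,62)=(13*31+62)%997=465 -> [798, 937, 672, 465]
  L2: h(798,937)=(798*31+937)%997=750 h(672,465)=(672*31+465)%997=360 -> [750, 360]
  L3: h(750,360)=(750*31+360)%997=679 -> [679]
  root = 679 != target 95
Candidate B: set leaf[5] = 79 -> leaves = [62, 95, 61, 43, 53, 79, 13, 62]
  L0: [62, 95, 61, 43, 53, 79, 13, 62]
  L1: h(62,95)=(62*31+95)%997=23 h(61,43)=(61*31+43)%997=937 h(53,79)=(53*31+79)%997=725 h(13,62)=(13*31+62)%997=465 -> [23, 937, 725, 465]
  L2: h(23,937)=(23*31+937)%997=653 h(725,465)=(725*31+465)%997=9 -> [653, 9]
  L3: h(653,9)=(653*31+9)%997=312 -> [312]
  root = 312 != target 95
Candidate C: set leaf[5] = 72 -> leaves = [62, 95, 61, 43, 53, 72, 13, 62]
  L0: [62, 95, 61, 43, 53, 72, 13, 62]
  L1: h(62,95)=(62*31+95)%997=23 h(61,43)=(61*31+43)%997=937 h(53,72)=(53*31+72)%997=718 h(13,62)=(13*31+62)%997=465 -> [23, 937, 718, 465]
  L2: h(23,937)=(23*31+937)%997=653 h(718,465)=(718*31+465)%997=789 -> [653, 789]
  L3: h(653,789)=(653*31+789)%997=95 -> [95]
  root = 95 == target 95  ** MATCH **
Candidate C produces the target root.

Answer: C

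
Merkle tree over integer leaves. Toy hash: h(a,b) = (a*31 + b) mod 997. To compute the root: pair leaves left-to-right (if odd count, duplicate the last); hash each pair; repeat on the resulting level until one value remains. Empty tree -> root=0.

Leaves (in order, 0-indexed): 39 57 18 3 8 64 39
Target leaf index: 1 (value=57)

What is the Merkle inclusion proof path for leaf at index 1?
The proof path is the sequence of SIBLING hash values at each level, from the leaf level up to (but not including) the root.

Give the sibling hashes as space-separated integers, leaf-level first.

L0 (leaves): [39, 57, 18, 3, 8, 64, 39], target index=1
L1: h(39,57)=(39*31+57)%997=269 [pair 0] h(18,3)=(18*31+3)%997=561 [pair 1] h(8,64)=(8*31+64)%997=312 [pair 2] h(39,39)=(39*31+39)%997=251 [pair 3] -> [269, 561, 312, 251]
  Sibling for proof at L0: 39
L2: h(269,561)=(269*31+561)%997=924 [pair 0] h(312,251)=(312*31+251)%997=950 [pair 1] -> [924, 950]
  Sibling for proof at L1: 561
L3: h(924,950)=(924*31+950)%997=681 [pair 0] -> [681]
  Sibling for proof at L2: 950
Root: 681
Proof path (sibling hashes from leaf to root): [39, 561, 950]

Answer: 39 561 950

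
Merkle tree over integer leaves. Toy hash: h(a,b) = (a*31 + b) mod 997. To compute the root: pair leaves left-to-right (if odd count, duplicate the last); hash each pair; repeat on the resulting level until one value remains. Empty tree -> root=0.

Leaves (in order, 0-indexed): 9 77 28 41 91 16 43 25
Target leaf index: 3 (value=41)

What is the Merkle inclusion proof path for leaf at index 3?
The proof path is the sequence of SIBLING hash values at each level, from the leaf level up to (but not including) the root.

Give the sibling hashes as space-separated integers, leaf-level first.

L0 (leaves): [9, 77, 28, 41, 91, 16, 43, 25], target index=3
L1: h(9,77)=(9*31+77)%997=356 [pair 0] h(28,41)=(28*31+41)%997=909 [pair 1] h(91,16)=(91*31+16)%997=843 [pair 2] h(43,25)=(43*31+25)%997=361 [pair 3] -> [356, 909, 843, 361]
  Sibling for proof at L0: 28
L2: h(356,909)=(356*31+909)%997=978 [pair 0] h(843,361)=(843*31+361)%997=572 [pair 1] -> [978, 572]
  Sibling for proof at L1: 356
L3: h(978,572)=(978*31+572)%997=980 [pair 0] -> [980]
  Sibling for proof at L2: 572
Root: 980
Proof path (sibling hashes from leaf to root): [28, 356, 572]

Answer: 28 356 572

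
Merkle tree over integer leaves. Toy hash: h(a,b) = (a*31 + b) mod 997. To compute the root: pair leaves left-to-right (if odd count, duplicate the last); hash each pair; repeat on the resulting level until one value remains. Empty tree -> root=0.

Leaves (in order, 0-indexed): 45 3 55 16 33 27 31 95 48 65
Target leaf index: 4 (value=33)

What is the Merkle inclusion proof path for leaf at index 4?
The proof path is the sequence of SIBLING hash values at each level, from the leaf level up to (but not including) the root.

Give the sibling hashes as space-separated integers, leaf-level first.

L0 (leaves): [45, 3, 55, 16, 33, 27, 31, 95, 48, 65], target index=4
L1: h(45,3)=(45*31+3)%997=401 [pair 0] h(55,16)=(55*31+16)%997=724 [pair 1] h(33,27)=(33*31+27)%997=53 [pair 2] h(31,95)=(31*31+95)%997=59 [pair 3] h(48,65)=(48*31+65)%997=556 [pair 4] -> [401, 724, 53, 59, 556]
  Sibling for proof at L0: 27
L2: h(401,724)=(401*31+724)%997=194 [pair 0] h(53,59)=(53*31+59)%997=705 [pair 1] h(556,556)=(556*31+556)%997=843 [pair 2] -> [194, 705, 843]
  Sibling for proof at L1: 59
L3: h(194,705)=(194*31+705)%997=737 [pair 0] h(843,843)=(843*31+843)%997=57 [pair 1] -> [737, 57]
  Sibling for proof at L2: 194
L4: h(737,57)=(737*31+57)%997=970 [pair 0] -> [970]
  Sibling for proof at L3: 57
Root: 970
Proof path (sibling hashes from leaf to root): [27, 59, 194, 57]

Answer: 27 59 194 57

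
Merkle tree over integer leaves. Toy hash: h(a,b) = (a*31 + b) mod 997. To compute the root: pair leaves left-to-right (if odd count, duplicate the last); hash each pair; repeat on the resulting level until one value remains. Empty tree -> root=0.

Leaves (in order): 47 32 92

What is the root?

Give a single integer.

Answer: 250

Derivation:
L0: [47, 32, 92]
L1: h(47,32)=(47*31+32)%997=492 h(92,92)=(92*31+92)%997=950 -> [492, 950]
L2: h(492,950)=(492*31+950)%997=250 -> [250]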